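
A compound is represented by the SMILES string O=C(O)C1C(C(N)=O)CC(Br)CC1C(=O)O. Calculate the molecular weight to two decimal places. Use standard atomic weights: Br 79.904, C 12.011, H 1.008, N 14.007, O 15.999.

294.10 g/mol

First, the molecular formula is C9H12BrNO5 (counting implicit H from valence).
  Br: 1 × 79.904 = 79.904
  C: 9 × 12.011 = 108.099
  H: 12 × 1.008 = 12.096
  N: 1 × 14.007 = 14.007
  O: 5 × 15.999 = 79.995
Sum: 1×79.904 + 9×12.011 + 12×1.008 + 1×14.007 + 5×15.999 = 294.101 → 294.10 g/mol.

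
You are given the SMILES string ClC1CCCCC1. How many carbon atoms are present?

Count every carbon token in the SMILES (each C, including those in ring-closure positions and inside branches).
Carbon count: 6.

6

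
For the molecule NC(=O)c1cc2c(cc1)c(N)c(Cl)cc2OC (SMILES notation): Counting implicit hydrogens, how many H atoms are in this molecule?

Walk through each heavy atom and fill implicit hydrogens from standard valence (C 4, N 3, O 2, S 2, halogen 1); for lowercase aromatic atoms, an aromatic c carries 1 H when it has two neighbours and 0 H with three, and aromatic n carries 0 H:
  atom 1: N, bond orders sum to 1 (valence 3) → 2 H
  atom 2: C, bond orders sum to 4 (valence 4) → 0 H
  atom 3: O, bond orders sum to 2 (valence 2) → 0 H
  atom 4: aromatic c, 3 neighbours → 0 H
  atom 5: aromatic c, 2 neighbours → 1 H
  atom 6: aromatic c, 3 neighbours → 0 H
  atom 7: aromatic c, 3 neighbours → 0 H
  atom 8: aromatic c, 2 neighbours → 1 H
  atom 9: aromatic c, 2 neighbours → 1 H
  atom 10: aromatic c, 3 neighbours → 0 H
  atom 11: N, bond orders sum to 1 (valence 3) → 2 H
  atom 12: aromatic c, 3 neighbours → 0 H
  atom 13: Cl (halogen, monovalent) → 0 H
  atom 14: aromatic c, 2 neighbours → 1 H
  atom 15: aromatic c, 3 neighbours → 0 H
  atom 16: O, bond orders sum to 2 (valence 2) → 0 H
  atom 17: C, bond orders sum to 1 (valence 4) → 3 H
Total hydrogens: 11.

11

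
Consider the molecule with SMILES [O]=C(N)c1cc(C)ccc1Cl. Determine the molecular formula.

Walk through each heavy atom and fill implicit hydrogens from standard valence (C 4, N 3, O 2, S 2, halogen 1); for lowercase aromatic atoms, an aromatic c carries 1 H when it has two neighbours and 0 H with three, and aromatic n carries 0 H:
  atom 1: O with explicit H count 0
  atom 2: C, bond orders sum to 4 (valence 4) → 0 H
  atom 3: N, bond orders sum to 1 (valence 3) → 2 H
  atom 4: aromatic c, 3 neighbours → 0 H
  atom 5: aromatic c, 2 neighbours → 1 H
  atom 6: aromatic c, 3 neighbours → 0 H
  atom 7: C, bond orders sum to 1 (valence 4) → 3 H
  atom 8: aromatic c, 2 neighbours → 1 H
  atom 9: aromatic c, 2 neighbours → 1 H
  atom 10: aromatic c, 3 neighbours → 0 H
  atom 11: Cl (halogen, monovalent) → 0 H
Totals → C:8, H:8, Cl:1, N:1, O:1.
In Hill order: C8H8ClNO.

C8H8ClNO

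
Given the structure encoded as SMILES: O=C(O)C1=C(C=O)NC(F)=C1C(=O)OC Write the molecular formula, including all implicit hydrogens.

Walk through each heavy atom and fill implicit hydrogens from standard valence (C 4, N 3, O 2, S 2, halogen 1):
  atom 1: O, bond orders sum to 2 (valence 2) → 0 H
  atom 2: C, bond orders sum to 4 (valence 4) → 0 H
  atom 3: O, bond orders sum to 1 (valence 2) → 1 H
  atom 4: C, bond orders sum to 4 (valence 4) → 0 H
  atom 5: C, bond orders sum to 4 (valence 4) → 0 H
  atom 6: C, bond orders sum to 3 (valence 4) → 1 H
  atom 7: O, bond orders sum to 2 (valence 2) → 0 H
  atom 8: N, bond orders sum to 2 (valence 3) → 1 H
  atom 9: C, bond orders sum to 4 (valence 4) → 0 H
  atom 10: F (halogen, monovalent) → 0 H
  atom 11: C, bond orders sum to 4 (valence 4) → 0 H
  atom 12: C, bond orders sum to 4 (valence 4) → 0 H
  atom 13: O, bond orders sum to 2 (valence 2) → 0 H
  atom 14: O, bond orders sum to 2 (valence 2) → 0 H
  atom 15: C, bond orders sum to 1 (valence 4) → 3 H
Totals → C:8, H:6, F:1, N:1, O:5.
In Hill order: C8H6FNO5.

C8H6FNO5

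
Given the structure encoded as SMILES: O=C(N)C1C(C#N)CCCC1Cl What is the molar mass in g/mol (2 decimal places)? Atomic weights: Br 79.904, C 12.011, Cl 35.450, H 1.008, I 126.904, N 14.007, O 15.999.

First, the molecular formula is C8H11ClN2O (counting implicit H from valence).
  C: 8 × 12.011 = 96.088
  Cl: 1 × 35.450 = 35.450
  H: 11 × 1.008 = 11.088
  N: 2 × 14.007 = 28.014
  O: 1 × 15.999 = 15.999
Sum: 8×12.011 + 1×35.450 + 11×1.008 + 2×14.007 + 1×15.999 = 186.639 → 186.64 g/mol.

186.64 g/mol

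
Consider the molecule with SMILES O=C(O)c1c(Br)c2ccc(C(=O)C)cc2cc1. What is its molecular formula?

C13H9BrO3

Walk through each heavy atom and fill implicit hydrogens from standard valence (C 4, N 3, O 2, S 2, halogen 1); for lowercase aromatic atoms, an aromatic c carries 1 H when it has two neighbours and 0 H with three, and aromatic n carries 0 H:
  atom 1: O, bond orders sum to 2 (valence 2) → 0 H
  atom 2: C, bond orders sum to 4 (valence 4) → 0 H
  atom 3: O, bond orders sum to 1 (valence 2) → 1 H
  atom 4: aromatic c, 3 neighbours → 0 H
  atom 5: aromatic c, 3 neighbours → 0 H
  atom 6: Br (halogen, monovalent) → 0 H
  atom 7: aromatic c, 3 neighbours → 0 H
  atom 8: aromatic c, 2 neighbours → 1 H
  atom 9: aromatic c, 2 neighbours → 1 H
  atom 10: aromatic c, 3 neighbours → 0 H
  atom 11: C, bond orders sum to 4 (valence 4) → 0 H
  atom 12: O, bond orders sum to 2 (valence 2) → 0 H
  atom 13: C, bond orders sum to 1 (valence 4) → 3 H
  atom 14: aromatic c, 2 neighbours → 1 H
  atom 15: aromatic c, 3 neighbours → 0 H
  atom 16: aromatic c, 2 neighbours → 1 H
  atom 17: aromatic c, 2 neighbours → 1 H
Totals → C:13, H:9, Br:1, O:3.
In Hill order: C13H9BrO3.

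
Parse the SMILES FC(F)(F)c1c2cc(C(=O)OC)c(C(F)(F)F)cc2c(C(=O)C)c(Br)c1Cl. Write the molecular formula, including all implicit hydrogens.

C16H8BrClF6O3

Walk through each heavy atom and fill implicit hydrogens from standard valence (C 4, N 3, O 2, S 2, halogen 1); for lowercase aromatic atoms, an aromatic c carries 1 H when it has two neighbours and 0 H with three, and aromatic n carries 0 H:
  atom 1: F (halogen, monovalent) → 0 H
  atom 2: C, bond orders sum to 4 (valence 4) → 0 H
  atom 3: F (halogen, monovalent) → 0 H
  atom 4: F (halogen, monovalent) → 0 H
  atom 5: aromatic c, 3 neighbours → 0 H
  atom 6: aromatic c, 3 neighbours → 0 H
  atom 7: aromatic c, 2 neighbours → 1 H
  atom 8: aromatic c, 3 neighbours → 0 H
  atom 9: C, bond orders sum to 4 (valence 4) → 0 H
  atom 10: O, bond orders sum to 2 (valence 2) → 0 H
  atom 11: O, bond orders sum to 2 (valence 2) → 0 H
  atom 12: C, bond orders sum to 1 (valence 4) → 3 H
  atom 13: aromatic c, 3 neighbours → 0 H
  atom 14: C, bond orders sum to 4 (valence 4) → 0 H
  atom 15: F (halogen, monovalent) → 0 H
  atom 16: F (halogen, monovalent) → 0 H
  atom 17: F (halogen, monovalent) → 0 H
  atom 18: aromatic c, 2 neighbours → 1 H
  atom 19: aromatic c, 3 neighbours → 0 H
  atom 20: aromatic c, 3 neighbours → 0 H
  atom 21: C, bond orders sum to 4 (valence 4) → 0 H
  atom 22: O, bond orders sum to 2 (valence 2) → 0 H
  atom 23: C, bond orders sum to 1 (valence 4) → 3 H
  atom 24: aromatic c, 3 neighbours → 0 H
  atom 25: Br (halogen, monovalent) → 0 H
  atom 26: aromatic c, 3 neighbours → 0 H
  atom 27: Cl (halogen, monovalent) → 0 H
Totals → C:16, H:8, Br:1, Cl:1, F:6, O:3.
In Hill order: C16H8BrClF6O3.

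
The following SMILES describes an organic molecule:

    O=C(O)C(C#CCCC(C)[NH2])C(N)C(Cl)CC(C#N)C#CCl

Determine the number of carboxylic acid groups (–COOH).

The carboxylic acid motif appears at heavy-atom position 2 in the SMILES.
Other groups present: 2 alkyne, 1 nitrile, 2 primary amine.
Carboxylic acid count: 1.

1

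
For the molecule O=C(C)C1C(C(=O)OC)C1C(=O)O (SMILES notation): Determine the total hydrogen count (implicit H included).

Walk through each heavy atom and fill implicit hydrogens from standard valence (C 4, N 3, O 2, S 2, halogen 1):
  atom 1: O, bond orders sum to 2 (valence 2) → 0 H
  atom 2: C, bond orders sum to 4 (valence 4) → 0 H
  atom 3: C, bond orders sum to 1 (valence 4) → 3 H
  atom 4: C, bond orders sum to 3 (valence 4) → 1 H
  atom 5: C, bond orders sum to 3 (valence 4) → 1 H
  atom 6: C, bond orders sum to 4 (valence 4) → 0 H
  atom 7: O, bond orders sum to 2 (valence 2) → 0 H
  atom 8: O, bond orders sum to 2 (valence 2) → 0 H
  atom 9: C, bond orders sum to 1 (valence 4) → 3 H
  atom 10: C, bond orders sum to 3 (valence 4) → 1 H
  atom 11: C, bond orders sum to 4 (valence 4) → 0 H
  atom 12: O, bond orders sum to 2 (valence 2) → 0 H
  atom 13: O, bond orders sum to 1 (valence 2) → 1 H
Total hydrogens: 10.

10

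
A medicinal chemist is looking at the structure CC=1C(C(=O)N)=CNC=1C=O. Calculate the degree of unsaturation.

Degree of unsaturation = (number of rings) + (number of π bonds).
Ring closures in the SMILES: 1.
π bonds: 4 double bonds (each 1 DoU) → 4 DoU from unsaturation.
Total DoU = 1 + 4 = 5.

5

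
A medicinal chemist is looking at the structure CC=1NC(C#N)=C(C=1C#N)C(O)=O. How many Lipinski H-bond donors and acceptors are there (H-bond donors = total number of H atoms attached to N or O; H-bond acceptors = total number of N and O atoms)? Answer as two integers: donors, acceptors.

Donors: find every N or O and count the H atoms it carries.
  atom 3 (N): bond orders sum to 2 → 1 H
  atom 6 (N): bond orders sum to 3 → 0 H
  atom 10 (N): bond orders sum to 3 → 0 H
  atom 12 (O): bond orders sum to 1 → 1 H
  atom 13 (O): bond orders sum to 2 → 0 H
Lipinski HBD = 2.
Acceptors: N atoms = 3, O atoms = 2 → HBA = 5.

2, 5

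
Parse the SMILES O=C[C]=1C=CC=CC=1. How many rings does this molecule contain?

In SMILES, each pair of matching ring-closure digits denotes one ring-closing bond; the number of such bonds equals the number of independent rings.
Ring-closure bonds here: 1.

1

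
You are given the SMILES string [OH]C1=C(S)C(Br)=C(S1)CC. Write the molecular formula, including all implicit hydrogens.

Walk through each heavy atom and fill implicit hydrogens from standard valence (C 4, N 3, O 2, S 2, halogen 1):
  atom 1: O with explicit H count 1
  atom 2: C, bond orders sum to 4 (valence 4) → 0 H
  atom 3: C, bond orders sum to 4 (valence 4) → 0 H
  atom 4: S, bond orders sum to 1 (valence 2) → 1 H
  atom 5: C, bond orders sum to 4 (valence 4) → 0 H
  atom 6: Br (halogen, monovalent) → 0 H
  atom 7: C, bond orders sum to 4 (valence 4) → 0 H
  atom 8: S, bond orders sum to 2 (valence 2) → 0 H
  atom 9: C, bond orders sum to 2 (valence 4) → 2 H
  atom 10: C, bond orders sum to 1 (valence 4) → 3 H
Totals → C:6, H:7, Br:1, O:1, S:2.

C6H7BrOS2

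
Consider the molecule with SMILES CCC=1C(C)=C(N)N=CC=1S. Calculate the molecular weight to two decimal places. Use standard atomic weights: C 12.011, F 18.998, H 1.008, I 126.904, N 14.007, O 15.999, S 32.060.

First, the molecular formula is C8H12N2S (counting implicit H from valence).
  C: 8 × 12.011 = 96.088
  H: 12 × 1.008 = 12.096
  N: 2 × 14.007 = 28.014
  S: 1 × 32.060 = 32.060
Sum: 8×12.011 + 12×1.008 + 2×14.007 + 1×32.060 = 168.258 → 168.26 g/mol.

168.26 g/mol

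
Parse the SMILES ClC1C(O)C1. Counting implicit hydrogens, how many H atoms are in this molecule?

5

Walk through each heavy atom and fill implicit hydrogens from standard valence (C 4, N 3, O 2, S 2, halogen 1):
  atom 1: Cl (halogen, monovalent) → 0 H
  atom 2: C, bond orders sum to 3 (valence 4) → 1 H
  atom 3: C, bond orders sum to 3 (valence 4) → 1 H
  atom 4: O, bond orders sum to 1 (valence 2) → 1 H
  atom 5: C, bond orders sum to 2 (valence 4) → 2 H
Total hydrogens: 5.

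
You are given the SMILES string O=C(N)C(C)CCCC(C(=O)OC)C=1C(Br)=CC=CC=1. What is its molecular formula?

Walk through each heavy atom and fill implicit hydrogens from standard valence (C 4, N 3, O 2, S 2, halogen 1):
  atom 1: O, bond orders sum to 2 (valence 2) → 0 H
  atom 2: C, bond orders sum to 4 (valence 4) → 0 H
  atom 3: N, bond orders sum to 1 (valence 3) → 2 H
  atom 4: C, bond orders sum to 3 (valence 4) → 1 H
  atom 5: C, bond orders sum to 1 (valence 4) → 3 H
  atom 6: C, bond orders sum to 2 (valence 4) → 2 H
  atom 7: C, bond orders sum to 2 (valence 4) → 2 H
  atom 8: C, bond orders sum to 2 (valence 4) → 2 H
  atom 9: C, bond orders sum to 3 (valence 4) → 1 H
  atom 10: C, bond orders sum to 4 (valence 4) → 0 H
  atom 11: O, bond orders sum to 2 (valence 2) → 0 H
  atom 12: O, bond orders sum to 2 (valence 2) → 0 H
  atom 13: C, bond orders sum to 1 (valence 4) → 3 H
  atom 14: C, bond orders sum to 4 (valence 4) → 0 H
  atom 15: C, bond orders sum to 4 (valence 4) → 0 H
  atom 16: Br (halogen, monovalent) → 0 H
  atom 17: C, bond orders sum to 3 (valence 4) → 1 H
  atom 18: C, bond orders sum to 3 (valence 4) → 1 H
  atom 19: C, bond orders sum to 3 (valence 4) → 1 H
  atom 20: C, bond orders sum to 3 (valence 4) → 1 H
Totals → C:15, H:20, Br:1, N:1, O:3.
In Hill order: C15H20BrNO3.

C15H20BrNO3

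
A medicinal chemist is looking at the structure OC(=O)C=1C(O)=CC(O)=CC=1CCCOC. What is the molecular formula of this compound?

Walk through each heavy atom and fill implicit hydrogens from standard valence (C 4, N 3, O 2, S 2, halogen 1):
  atom 1: O, bond orders sum to 1 (valence 2) → 1 H
  atom 2: C, bond orders sum to 4 (valence 4) → 0 H
  atom 3: O, bond orders sum to 2 (valence 2) → 0 H
  atom 4: C, bond orders sum to 4 (valence 4) → 0 H
  atom 5: C, bond orders sum to 4 (valence 4) → 0 H
  atom 6: O, bond orders sum to 1 (valence 2) → 1 H
  atom 7: C, bond orders sum to 3 (valence 4) → 1 H
  atom 8: C, bond orders sum to 4 (valence 4) → 0 H
  atom 9: O, bond orders sum to 1 (valence 2) → 1 H
  atom 10: C, bond orders sum to 3 (valence 4) → 1 H
  atom 11: C, bond orders sum to 4 (valence 4) → 0 H
  atom 12: C, bond orders sum to 2 (valence 4) → 2 H
  atom 13: C, bond orders sum to 2 (valence 4) → 2 H
  atom 14: C, bond orders sum to 2 (valence 4) → 2 H
  atom 15: O, bond orders sum to 2 (valence 2) → 0 H
  atom 16: C, bond orders sum to 1 (valence 4) → 3 H
Totals → C:11, H:14, O:5.
In Hill order: C11H14O5.

C11H14O5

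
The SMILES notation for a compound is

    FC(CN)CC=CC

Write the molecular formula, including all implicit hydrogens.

Walk through each heavy atom and fill implicit hydrogens from standard valence (C 4, N 3, O 2, S 2, halogen 1):
  atom 1: F (halogen, monovalent) → 0 H
  atom 2: C, bond orders sum to 3 (valence 4) → 1 H
  atom 3: C, bond orders sum to 2 (valence 4) → 2 H
  atom 4: N, bond orders sum to 1 (valence 3) → 2 H
  atom 5: C, bond orders sum to 2 (valence 4) → 2 H
  atom 6: C, bond orders sum to 3 (valence 4) → 1 H
  atom 7: C, bond orders sum to 3 (valence 4) → 1 H
  atom 8: C, bond orders sum to 1 (valence 4) → 3 H
Totals → C:6, H:12, F:1, N:1.
In Hill order: C6H12FN.

C6H12FN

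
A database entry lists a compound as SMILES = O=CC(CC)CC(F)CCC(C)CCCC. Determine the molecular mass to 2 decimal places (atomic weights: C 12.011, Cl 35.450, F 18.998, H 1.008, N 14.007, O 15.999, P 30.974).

First, the molecular formula is C14H27FO (counting implicit H from valence).
  C: 14 × 12.011 = 168.154
  F: 1 × 18.998 = 18.998
  H: 27 × 1.008 = 27.216
  O: 1 × 15.999 = 15.999
Sum: 14×12.011 + 1×18.998 + 27×1.008 + 1×15.999 = 230.367 → 230.37 g/mol.

230.37 g/mol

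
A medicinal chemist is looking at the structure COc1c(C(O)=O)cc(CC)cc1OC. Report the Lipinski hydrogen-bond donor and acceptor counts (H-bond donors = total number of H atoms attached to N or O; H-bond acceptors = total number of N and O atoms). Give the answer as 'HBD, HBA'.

Donors: find every N or O and count the H atoms it carries.
  atom 2 (O): bond orders sum to 2 → 0 H
  atom 6 (O): bond orders sum to 1 → 1 H
  atom 7 (O): bond orders sum to 2 → 0 H
  atom 14 (O): bond orders sum to 2 → 0 H
Lipinski HBD = 1.
Acceptors: N atoms = 0, O atoms = 4 → HBA = 4.

1, 4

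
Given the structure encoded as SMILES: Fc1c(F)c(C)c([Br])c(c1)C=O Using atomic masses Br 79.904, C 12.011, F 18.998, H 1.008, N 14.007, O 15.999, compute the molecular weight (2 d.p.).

235.03 g/mol

First, the molecular formula is C8H5BrF2O (counting implicit H from valence).
  Br: 1 × 79.904 = 79.904
  C: 8 × 12.011 = 96.088
  F: 2 × 18.998 = 37.996
  H: 5 × 1.008 = 5.040
  O: 1 × 15.999 = 15.999
Sum: 1×79.904 + 8×12.011 + 2×18.998 + 5×1.008 + 1×15.999 = 235.027 → 235.03 g/mol.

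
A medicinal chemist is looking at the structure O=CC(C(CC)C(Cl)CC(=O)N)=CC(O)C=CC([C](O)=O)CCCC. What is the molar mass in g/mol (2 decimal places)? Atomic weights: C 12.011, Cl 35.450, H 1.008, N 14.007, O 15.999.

373.87 g/mol

First, the molecular formula is C18H28ClNO5 (counting implicit H from valence).
  C: 18 × 12.011 = 216.198
  Cl: 1 × 35.450 = 35.450
  H: 28 × 1.008 = 28.224
  N: 1 × 14.007 = 14.007
  O: 5 × 15.999 = 79.995
Sum: 18×12.011 + 1×35.450 + 28×1.008 + 1×14.007 + 5×15.999 = 373.874 → 373.87 g/mol.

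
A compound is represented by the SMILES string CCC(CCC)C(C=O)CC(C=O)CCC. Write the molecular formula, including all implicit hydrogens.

C14H26O2

Walk through each heavy atom and fill implicit hydrogens from standard valence (C 4, N 3, O 2, S 2, halogen 1):
  atom 1: C, bond orders sum to 1 (valence 4) → 3 H
  atom 2: C, bond orders sum to 2 (valence 4) → 2 H
  atom 3: C, bond orders sum to 3 (valence 4) → 1 H
  atom 4: C, bond orders sum to 2 (valence 4) → 2 H
  atom 5: C, bond orders sum to 2 (valence 4) → 2 H
  atom 6: C, bond orders sum to 1 (valence 4) → 3 H
  atom 7: C, bond orders sum to 3 (valence 4) → 1 H
  atom 8: C, bond orders sum to 3 (valence 4) → 1 H
  atom 9: O, bond orders sum to 2 (valence 2) → 0 H
  atom 10: C, bond orders sum to 2 (valence 4) → 2 H
  atom 11: C, bond orders sum to 3 (valence 4) → 1 H
  atom 12: C, bond orders sum to 3 (valence 4) → 1 H
  atom 13: O, bond orders sum to 2 (valence 2) → 0 H
  atom 14: C, bond orders sum to 2 (valence 4) → 2 H
  atom 15: C, bond orders sum to 2 (valence 4) → 2 H
  atom 16: C, bond orders sum to 1 (valence 4) → 3 H
Totals → C:14, H:26, O:2.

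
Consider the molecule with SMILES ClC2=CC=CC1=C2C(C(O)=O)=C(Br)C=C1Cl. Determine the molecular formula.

C11H5BrCl2O2

Walk through each heavy atom and fill implicit hydrogens from standard valence (C 4, N 3, O 2, S 2, halogen 1):
  atom 1: Cl (halogen, monovalent) → 0 H
  atom 2: C, bond orders sum to 4 (valence 4) → 0 H
  atom 3: C, bond orders sum to 3 (valence 4) → 1 H
  atom 4: C, bond orders sum to 3 (valence 4) → 1 H
  atom 5: C, bond orders sum to 3 (valence 4) → 1 H
  atom 6: C, bond orders sum to 4 (valence 4) → 0 H
  atom 7: C, bond orders sum to 4 (valence 4) → 0 H
  atom 8: C, bond orders sum to 4 (valence 4) → 0 H
  atom 9: C, bond orders sum to 4 (valence 4) → 0 H
  atom 10: O, bond orders sum to 1 (valence 2) → 1 H
  atom 11: O, bond orders sum to 2 (valence 2) → 0 H
  atom 12: C, bond orders sum to 4 (valence 4) → 0 H
  atom 13: Br (halogen, monovalent) → 0 H
  atom 14: C, bond orders sum to 3 (valence 4) → 1 H
  atom 15: C, bond orders sum to 4 (valence 4) → 0 H
  atom 16: Cl (halogen, monovalent) → 0 H
Totals → C:11, H:5, Br:1, Cl:2, O:2.
In Hill order: C11H5BrCl2O2.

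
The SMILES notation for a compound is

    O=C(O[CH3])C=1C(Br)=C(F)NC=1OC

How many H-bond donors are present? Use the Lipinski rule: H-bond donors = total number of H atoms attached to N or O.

Donors: find every N or O and count the H atoms it carries.
  atom 1 (O): bond orders sum to 2 → 0 H
  atom 3 (O): bond orders sum to 2 → 0 H
  atom 10 (N): bond orders sum to 2 → 1 H
  atom 12 (O): bond orders sum to 2 → 0 H
Lipinski HBD = 1.

1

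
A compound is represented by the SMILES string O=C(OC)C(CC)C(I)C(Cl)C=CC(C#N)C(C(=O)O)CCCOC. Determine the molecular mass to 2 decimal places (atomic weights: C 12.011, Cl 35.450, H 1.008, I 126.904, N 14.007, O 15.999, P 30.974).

First, the molecular formula is C17H25ClINO5 (counting implicit H from valence).
  C: 17 × 12.011 = 204.187
  Cl: 1 × 35.450 = 35.450
  H: 25 × 1.008 = 25.200
  I: 1 × 126.904 = 126.904
  N: 1 × 14.007 = 14.007
  O: 5 × 15.999 = 79.995
Sum: 17×12.011 + 1×35.450 + 25×1.008 + 1×126.904 + 1×14.007 + 5×15.999 = 485.743 → 485.74 g/mol.

485.74 g/mol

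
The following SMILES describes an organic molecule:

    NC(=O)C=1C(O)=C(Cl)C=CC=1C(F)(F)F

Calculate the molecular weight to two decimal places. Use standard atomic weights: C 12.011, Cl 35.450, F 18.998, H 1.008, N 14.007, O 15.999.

239.58 g/mol

First, the molecular formula is C8H5ClF3NO2 (counting implicit H from valence).
  C: 8 × 12.011 = 96.088
  Cl: 1 × 35.450 = 35.450
  F: 3 × 18.998 = 56.994
  H: 5 × 1.008 = 5.040
  N: 1 × 14.007 = 14.007
  O: 2 × 15.999 = 31.998
Sum: 8×12.011 + 1×35.450 + 3×18.998 + 5×1.008 + 1×14.007 + 2×15.999 = 239.577 → 239.58 g/mol.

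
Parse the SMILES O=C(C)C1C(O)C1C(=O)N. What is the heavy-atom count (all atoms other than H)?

10

Every atom symbol written in the SMILES (organic subset) is one heavy atom; implicit H are not written.
Heavy atoms by element → C:6, N:1, O:3.
Total: 10.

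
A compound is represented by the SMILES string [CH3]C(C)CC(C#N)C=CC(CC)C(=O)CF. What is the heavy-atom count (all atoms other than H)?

16

Every atom symbol written in the SMILES (organic subset) is one heavy atom; implicit H are not written.
Heavy atoms by element → C:13, F:1, N:1, O:1.
Total: 16.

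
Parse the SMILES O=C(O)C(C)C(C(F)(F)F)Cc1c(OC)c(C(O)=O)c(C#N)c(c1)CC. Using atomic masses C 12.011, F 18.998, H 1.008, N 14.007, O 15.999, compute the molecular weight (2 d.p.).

First, the molecular formula is C17H18F3NO5 (counting implicit H from valence).
  C: 17 × 12.011 = 204.187
  F: 3 × 18.998 = 56.994
  H: 18 × 1.008 = 18.144
  N: 1 × 14.007 = 14.007
  O: 5 × 15.999 = 79.995
Sum: 17×12.011 + 3×18.998 + 18×1.008 + 1×14.007 + 5×15.999 = 373.327 → 373.33 g/mol.

373.33 g/mol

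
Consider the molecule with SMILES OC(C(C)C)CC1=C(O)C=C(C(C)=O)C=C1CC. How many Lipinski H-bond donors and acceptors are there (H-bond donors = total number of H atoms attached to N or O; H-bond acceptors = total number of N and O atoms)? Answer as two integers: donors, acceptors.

2, 3

Donors: find every N or O and count the H atoms it carries.
  atom 1 (O): bond orders sum to 1 → 1 H
  atom 9 (O): bond orders sum to 1 → 1 H
  atom 14 (O): bond orders sum to 2 → 0 H
Lipinski HBD = 2.
Acceptors: N atoms = 0, O atoms = 3 → HBA = 3.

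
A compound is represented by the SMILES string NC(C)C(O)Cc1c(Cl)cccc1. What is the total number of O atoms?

Scan the SMILES for O atoms (remember two-letter symbols like Cl and Br are single atoms).
Oxygen count: 1.

1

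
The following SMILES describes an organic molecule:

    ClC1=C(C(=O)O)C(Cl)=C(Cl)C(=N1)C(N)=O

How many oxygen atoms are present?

3

Scan the SMILES for O atoms (remember two-letter symbols like Cl and Br are single atoms).
Oxygen count: 3.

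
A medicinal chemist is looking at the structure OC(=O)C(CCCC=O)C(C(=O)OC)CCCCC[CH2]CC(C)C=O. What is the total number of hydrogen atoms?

32

Walk through each heavy atom and fill implicit hydrogens from standard valence (C 4, N 3, O 2, S 2, halogen 1):
  atom 1: O, bond orders sum to 1 (valence 2) → 1 H
  atom 2: C, bond orders sum to 4 (valence 4) → 0 H
  atom 3: O, bond orders sum to 2 (valence 2) → 0 H
  atom 4: C, bond orders sum to 3 (valence 4) → 1 H
  atom 5: C, bond orders sum to 2 (valence 4) → 2 H
  atom 6: C, bond orders sum to 2 (valence 4) → 2 H
  atom 7: C, bond orders sum to 2 (valence 4) → 2 H
  atom 8: C, bond orders sum to 3 (valence 4) → 1 H
  atom 9: O, bond orders sum to 2 (valence 2) → 0 H
  atom 10: C, bond orders sum to 3 (valence 4) → 1 H
  atom 11: C, bond orders sum to 4 (valence 4) → 0 H
  atom 12: O, bond orders sum to 2 (valence 2) → 0 H
  atom 13: O, bond orders sum to 2 (valence 2) → 0 H
  atom 14: C, bond orders sum to 1 (valence 4) → 3 H
  atom 15: C, bond orders sum to 2 (valence 4) → 2 H
  atom 16: C, bond orders sum to 2 (valence 4) → 2 H
  atom 17: C, bond orders sum to 2 (valence 4) → 2 H
  atom 18: C, bond orders sum to 2 (valence 4) → 2 H
  atom 19: C, bond orders sum to 2 (valence 4) → 2 H
  atom 20: C with explicit H count 2
  atom 21: C, bond orders sum to 2 (valence 4) → 2 H
  atom 22: C, bond orders sum to 3 (valence 4) → 1 H
  atom 23: C, bond orders sum to 1 (valence 4) → 3 H
  atom 24: C, bond orders sum to 3 (valence 4) → 1 H
  atom 25: O, bond orders sum to 2 (valence 2) → 0 H
Total hydrogens: 32.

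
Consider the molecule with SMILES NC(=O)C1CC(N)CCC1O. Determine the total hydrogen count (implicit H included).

Walk through each heavy atom and fill implicit hydrogens from standard valence (C 4, N 3, O 2, S 2, halogen 1):
  atom 1: N, bond orders sum to 1 (valence 3) → 2 H
  atom 2: C, bond orders sum to 4 (valence 4) → 0 H
  atom 3: O, bond orders sum to 2 (valence 2) → 0 H
  atom 4: C, bond orders sum to 3 (valence 4) → 1 H
  atom 5: C, bond orders sum to 2 (valence 4) → 2 H
  atom 6: C, bond orders sum to 3 (valence 4) → 1 H
  atom 7: N, bond orders sum to 1 (valence 3) → 2 H
  atom 8: C, bond orders sum to 2 (valence 4) → 2 H
  atom 9: C, bond orders sum to 2 (valence 4) → 2 H
  atom 10: C, bond orders sum to 3 (valence 4) → 1 H
  atom 11: O, bond orders sum to 1 (valence 2) → 1 H
Total hydrogens: 14.

14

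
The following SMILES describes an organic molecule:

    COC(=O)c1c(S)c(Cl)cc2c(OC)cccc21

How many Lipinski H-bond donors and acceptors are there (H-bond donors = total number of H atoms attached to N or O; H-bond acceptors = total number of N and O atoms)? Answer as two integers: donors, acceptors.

0, 3

Donors: find every N or O and count the H atoms it carries.
  atom 2 (O): bond orders sum to 2 → 0 H
  atom 4 (O): bond orders sum to 2 → 0 H
  atom 13 (O): bond orders sum to 2 → 0 H
Lipinski HBD = 0.
Acceptors: N atoms = 0, O atoms = 3 → HBA = 3.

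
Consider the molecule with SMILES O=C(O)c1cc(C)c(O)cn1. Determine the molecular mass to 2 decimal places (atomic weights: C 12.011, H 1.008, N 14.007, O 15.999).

First, the molecular formula is C7H7NO3 (counting implicit H from valence).
  C: 7 × 12.011 = 84.077
  H: 7 × 1.008 = 7.056
  N: 1 × 14.007 = 14.007
  O: 3 × 15.999 = 47.997
Sum: 7×12.011 + 7×1.008 + 1×14.007 + 3×15.999 = 153.137 → 153.14 g/mol.

153.14 g/mol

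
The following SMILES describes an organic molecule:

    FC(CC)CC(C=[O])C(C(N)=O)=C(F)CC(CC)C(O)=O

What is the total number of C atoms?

Count every carbon token in the SMILES (each C, including those in ring-closure positions and inside branches).
Carbon count: 14.

14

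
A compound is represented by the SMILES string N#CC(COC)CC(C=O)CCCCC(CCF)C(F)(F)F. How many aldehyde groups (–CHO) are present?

1

The aldehyde motif appears at heavy-atom position 9 in the SMILES.
Other groups present: 1 ether, 1 nitrile.
Aldehyde count: 1.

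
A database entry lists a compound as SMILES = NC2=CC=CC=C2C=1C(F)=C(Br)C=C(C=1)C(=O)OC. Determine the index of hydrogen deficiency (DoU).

Molecular formula: C14H11BrFNO2.
DoU = (2C + 2 + N − H − X) / 2, where X is the halogen count and O/S are ignored.
    = (2·14 + 2 + 1 − 11 − 2) / 2 = 18 / 2 = 9.

9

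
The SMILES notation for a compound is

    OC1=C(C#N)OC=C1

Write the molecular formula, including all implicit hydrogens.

Walk through each heavy atom and fill implicit hydrogens from standard valence (C 4, N 3, O 2, S 2, halogen 1):
  atom 1: O, bond orders sum to 1 (valence 2) → 1 H
  atom 2: C, bond orders sum to 4 (valence 4) → 0 H
  atom 3: C, bond orders sum to 4 (valence 4) → 0 H
  atom 4: C, bond orders sum to 4 (valence 4) → 0 H
  atom 5: N, bond orders sum to 3 (valence 3) → 0 H
  atom 6: O, bond orders sum to 2 (valence 2) → 0 H
  atom 7: C, bond orders sum to 3 (valence 4) → 1 H
  atom 8: C, bond orders sum to 3 (valence 4) → 1 H
Totals → C:5, H:3, N:1, O:2.

C5H3NO2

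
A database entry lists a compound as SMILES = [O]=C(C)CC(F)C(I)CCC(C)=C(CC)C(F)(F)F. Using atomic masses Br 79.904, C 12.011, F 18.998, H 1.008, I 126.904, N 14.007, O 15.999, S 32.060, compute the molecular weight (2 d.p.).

First, the molecular formula is C13H19F4IO (counting implicit H from valence).
  C: 13 × 12.011 = 156.143
  F: 4 × 18.998 = 75.992
  H: 19 × 1.008 = 19.152
  I: 1 × 126.904 = 126.904
  O: 1 × 15.999 = 15.999
Sum: 13×12.011 + 4×18.998 + 19×1.008 + 1×126.904 + 1×15.999 = 394.190 → 394.19 g/mol.

394.19 g/mol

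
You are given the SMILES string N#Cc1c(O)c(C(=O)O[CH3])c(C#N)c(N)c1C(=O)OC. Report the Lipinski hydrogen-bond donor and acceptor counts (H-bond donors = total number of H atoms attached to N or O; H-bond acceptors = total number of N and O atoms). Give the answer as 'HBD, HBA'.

3, 8

Donors: find every N or O and count the H atoms it carries.
  atom 1 (N): bond orders sum to 3 → 0 H
  atom 5 (O): bond orders sum to 1 → 1 H
  atom 8 (O): bond orders sum to 2 → 0 H
  atom 9 (O): bond orders sum to 2 → 0 H
  atom 13 (N): bond orders sum to 3 → 0 H
  atom 15 (N): bond orders sum to 1 → 2 H
  atom 18 (O): bond orders sum to 2 → 0 H
  atom 19 (O): bond orders sum to 2 → 0 H
Lipinski HBD = 3.
Acceptors: N atoms = 3, O atoms = 5 → HBA = 8.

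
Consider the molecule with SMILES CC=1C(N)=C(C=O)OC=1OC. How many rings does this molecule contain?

1

In SMILES, each pair of matching ring-closure digits denotes one ring-closing bond; the number of such bonds equals the number of independent rings.
Ring-closure bonds here: 1.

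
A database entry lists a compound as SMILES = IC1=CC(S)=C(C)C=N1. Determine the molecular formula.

C6H6INS

Walk through each heavy atom and fill implicit hydrogens from standard valence (C 4, N 3, O 2, S 2, halogen 1):
  atom 1: I (halogen, monovalent) → 0 H
  atom 2: C, bond orders sum to 4 (valence 4) → 0 H
  atom 3: C, bond orders sum to 3 (valence 4) → 1 H
  atom 4: C, bond orders sum to 4 (valence 4) → 0 H
  atom 5: S, bond orders sum to 1 (valence 2) → 1 H
  atom 6: C, bond orders sum to 4 (valence 4) → 0 H
  atom 7: C, bond orders sum to 1 (valence 4) → 3 H
  atom 8: C, bond orders sum to 3 (valence 4) → 1 H
  atom 9: N, bond orders sum to 3 (valence 3) → 0 H
Totals → C:6, H:6, I:1, N:1, S:1.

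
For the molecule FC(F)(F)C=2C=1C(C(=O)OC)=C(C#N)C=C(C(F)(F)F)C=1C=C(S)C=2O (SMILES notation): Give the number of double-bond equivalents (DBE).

Degree of unsaturation = (number of rings) + (number of π bonds).
Ring closures in the SMILES: 2.
π bonds: 6 double bonds (each 1 DoU), 1 triple bond (each 2 DoU) → 8 DoU from unsaturation.
Total DoU = 2 + 8 = 10.

10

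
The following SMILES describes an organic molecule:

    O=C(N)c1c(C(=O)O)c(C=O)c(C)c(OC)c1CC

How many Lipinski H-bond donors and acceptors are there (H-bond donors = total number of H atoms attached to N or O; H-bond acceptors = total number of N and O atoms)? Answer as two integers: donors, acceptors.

3, 6

Donors: find every N or O and count the H atoms it carries.
  atom 1 (O): bond orders sum to 2 → 0 H
  atom 3 (N): bond orders sum to 1 → 2 H
  atom 7 (O): bond orders sum to 2 → 0 H
  atom 8 (O): bond orders sum to 1 → 1 H
  atom 11 (O): bond orders sum to 2 → 0 H
  atom 15 (O): bond orders sum to 2 → 0 H
Lipinski HBD = 3.
Acceptors: N atoms = 1, O atoms = 5 → HBA = 6.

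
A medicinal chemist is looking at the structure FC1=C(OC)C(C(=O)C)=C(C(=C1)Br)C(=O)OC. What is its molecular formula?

C11H10BrFO4

Walk through each heavy atom and fill implicit hydrogens from standard valence (C 4, N 3, O 2, S 2, halogen 1):
  atom 1: F (halogen, monovalent) → 0 H
  atom 2: C, bond orders sum to 4 (valence 4) → 0 H
  atom 3: C, bond orders sum to 4 (valence 4) → 0 H
  atom 4: O, bond orders sum to 2 (valence 2) → 0 H
  atom 5: C, bond orders sum to 1 (valence 4) → 3 H
  atom 6: C, bond orders sum to 4 (valence 4) → 0 H
  atom 7: C, bond orders sum to 4 (valence 4) → 0 H
  atom 8: O, bond orders sum to 2 (valence 2) → 0 H
  atom 9: C, bond orders sum to 1 (valence 4) → 3 H
  atom 10: C, bond orders sum to 4 (valence 4) → 0 H
  atom 11: C, bond orders sum to 4 (valence 4) → 0 H
  atom 12: C, bond orders sum to 3 (valence 4) → 1 H
  atom 13: Br (halogen, monovalent) → 0 H
  atom 14: C, bond orders sum to 4 (valence 4) → 0 H
  atom 15: O, bond orders sum to 2 (valence 2) → 0 H
  atom 16: O, bond orders sum to 2 (valence 2) → 0 H
  atom 17: C, bond orders sum to 1 (valence 4) → 3 H
Totals → C:11, H:10, Br:1, F:1, O:4.
In Hill order: C11H10BrFO4.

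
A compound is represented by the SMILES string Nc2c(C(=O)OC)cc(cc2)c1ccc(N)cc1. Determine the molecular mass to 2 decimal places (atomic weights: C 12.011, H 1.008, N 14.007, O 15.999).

First, the molecular formula is C14H14N2O2 (counting implicit H from valence).
  C: 14 × 12.011 = 168.154
  H: 14 × 1.008 = 14.112
  N: 2 × 14.007 = 28.014
  O: 2 × 15.999 = 31.998
Sum: 14×12.011 + 14×1.008 + 2×14.007 + 2×15.999 = 242.278 → 242.28 g/mol.

242.28 g/mol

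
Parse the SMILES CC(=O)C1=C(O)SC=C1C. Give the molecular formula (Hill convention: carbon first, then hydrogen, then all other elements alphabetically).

Walk through each heavy atom and fill implicit hydrogens from standard valence (C 4, N 3, O 2, S 2, halogen 1):
  atom 1: C, bond orders sum to 1 (valence 4) → 3 H
  atom 2: C, bond orders sum to 4 (valence 4) → 0 H
  atom 3: O, bond orders sum to 2 (valence 2) → 0 H
  atom 4: C, bond orders sum to 4 (valence 4) → 0 H
  atom 5: C, bond orders sum to 4 (valence 4) → 0 H
  atom 6: O, bond orders sum to 1 (valence 2) → 1 H
  atom 7: S, bond orders sum to 2 (valence 2) → 0 H
  atom 8: C, bond orders sum to 3 (valence 4) → 1 H
  atom 9: C, bond orders sum to 4 (valence 4) → 0 H
  atom 10: C, bond orders sum to 1 (valence 4) → 3 H
Totals → C:7, H:8, O:2, S:1.
In Hill order: C7H8O2S.

C7H8O2S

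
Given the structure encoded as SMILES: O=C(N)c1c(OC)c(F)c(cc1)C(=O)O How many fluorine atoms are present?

Scan the SMILES for F atoms (remember two-letter symbols like Cl and Br are single atoms).
Fluorine count: 1.

1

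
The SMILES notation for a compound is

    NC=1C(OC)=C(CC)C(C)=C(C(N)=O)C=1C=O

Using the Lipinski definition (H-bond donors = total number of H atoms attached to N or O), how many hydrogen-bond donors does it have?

Donors: find every N or O and count the H atoms it carries.
  atom 1 (N): bond orders sum to 1 → 2 H
  atom 4 (O): bond orders sum to 2 → 0 H
  atom 13 (N): bond orders sum to 1 → 2 H
  atom 14 (O): bond orders sum to 2 → 0 H
  atom 17 (O): bond orders sum to 2 → 0 H
Lipinski HBD = 4.

4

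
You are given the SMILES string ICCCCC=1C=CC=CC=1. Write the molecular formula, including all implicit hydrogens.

Walk through each heavy atom and fill implicit hydrogens from standard valence (C 4, N 3, O 2, S 2, halogen 1):
  atom 1: I (halogen, monovalent) → 0 H
  atom 2: C, bond orders sum to 2 (valence 4) → 2 H
  atom 3: C, bond orders sum to 2 (valence 4) → 2 H
  atom 4: C, bond orders sum to 2 (valence 4) → 2 H
  atom 5: C, bond orders sum to 2 (valence 4) → 2 H
  atom 6: C, bond orders sum to 4 (valence 4) → 0 H
  atom 7: C, bond orders sum to 3 (valence 4) → 1 H
  atom 8: C, bond orders sum to 3 (valence 4) → 1 H
  atom 9: C, bond orders sum to 3 (valence 4) → 1 H
  atom 10: C, bond orders sum to 3 (valence 4) → 1 H
  atom 11: C, bond orders sum to 3 (valence 4) → 1 H
Totals → C:10, H:13, I:1.
In Hill order: C10H13I.

C10H13I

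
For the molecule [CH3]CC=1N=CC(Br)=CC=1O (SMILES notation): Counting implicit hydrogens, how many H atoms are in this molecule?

8

Walk through each heavy atom and fill implicit hydrogens from standard valence (C 4, N 3, O 2, S 2, halogen 1):
  atom 1: C with explicit H count 3
  atom 2: C, bond orders sum to 2 (valence 4) → 2 H
  atom 3: C, bond orders sum to 4 (valence 4) → 0 H
  atom 4: N, bond orders sum to 3 (valence 3) → 0 H
  atom 5: C, bond orders sum to 3 (valence 4) → 1 H
  atom 6: C, bond orders sum to 4 (valence 4) → 0 H
  atom 7: Br (halogen, monovalent) → 0 H
  atom 8: C, bond orders sum to 3 (valence 4) → 1 H
  atom 9: C, bond orders sum to 4 (valence 4) → 0 H
  atom 10: O, bond orders sum to 1 (valence 2) → 1 H
Total hydrogens: 8.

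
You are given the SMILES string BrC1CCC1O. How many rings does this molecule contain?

In SMILES, each pair of matching ring-closure digits denotes one ring-closing bond; the number of such bonds equals the number of independent rings.
Ring-closure bonds here: 1.

1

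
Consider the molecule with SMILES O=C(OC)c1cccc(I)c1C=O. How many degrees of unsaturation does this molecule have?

Molecular formula: C9H7IO3.
DoU = (2C + 2 + N − H − X) / 2, where X is the halogen count and O/S are ignored.
    = (2·9 + 2 + 0 − 7 − 1) / 2 = 12 / 2 = 6.

6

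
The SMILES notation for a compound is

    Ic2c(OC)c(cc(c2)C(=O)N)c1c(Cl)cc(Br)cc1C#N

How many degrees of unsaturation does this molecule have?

11

Molecular formula: C15H9BrClIN2O2.
DoU = (2C + 2 + N − H − X) / 2, where X is the halogen count and O/S are ignored.
    = (2·15 + 2 + 2 − 9 − 3) / 2 = 22 / 2 = 11.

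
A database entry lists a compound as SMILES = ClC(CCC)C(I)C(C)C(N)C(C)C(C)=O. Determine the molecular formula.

C12H23ClINO

Walk through each heavy atom and fill implicit hydrogens from standard valence (C 4, N 3, O 2, S 2, halogen 1):
  atom 1: Cl (halogen, monovalent) → 0 H
  atom 2: C, bond orders sum to 3 (valence 4) → 1 H
  atom 3: C, bond orders sum to 2 (valence 4) → 2 H
  atom 4: C, bond orders sum to 2 (valence 4) → 2 H
  atom 5: C, bond orders sum to 1 (valence 4) → 3 H
  atom 6: C, bond orders sum to 3 (valence 4) → 1 H
  atom 7: I (halogen, monovalent) → 0 H
  atom 8: C, bond orders sum to 3 (valence 4) → 1 H
  atom 9: C, bond orders sum to 1 (valence 4) → 3 H
  atom 10: C, bond orders sum to 3 (valence 4) → 1 H
  atom 11: N, bond orders sum to 1 (valence 3) → 2 H
  atom 12: C, bond orders sum to 3 (valence 4) → 1 H
  atom 13: C, bond orders sum to 1 (valence 4) → 3 H
  atom 14: C, bond orders sum to 4 (valence 4) → 0 H
  atom 15: C, bond orders sum to 1 (valence 4) → 3 H
  atom 16: O, bond orders sum to 2 (valence 2) → 0 H
Totals → C:12, H:23, Cl:1, I:1, N:1, O:1.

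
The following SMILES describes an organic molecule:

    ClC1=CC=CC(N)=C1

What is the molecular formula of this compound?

C6H6ClN

Walk through each heavy atom and fill implicit hydrogens from standard valence (C 4, N 3, O 2, S 2, halogen 1):
  atom 1: Cl (halogen, monovalent) → 0 H
  atom 2: C, bond orders sum to 4 (valence 4) → 0 H
  atom 3: C, bond orders sum to 3 (valence 4) → 1 H
  atom 4: C, bond orders sum to 3 (valence 4) → 1 H
  atom 5: C, bond orders sum to 3 (valence 4) → 1 H
  atom 6: C, bond orders sum to 4 (valence 4) → 0 H
  atom 7: N, bond orders sum to 1 (valence 3) → 2 H
  atom 8: C, bond orders sum to 3 (valence 4) → 1 H
Totals → C:6, H:6, Cl:1, N:1.
In Hill order: C6H6ClN.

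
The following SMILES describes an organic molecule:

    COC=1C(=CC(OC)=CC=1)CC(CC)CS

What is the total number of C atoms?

13

Count every carbon token in the SMILES (each C, including those in ring-closure positions and inside branches).
Carbon count: 13.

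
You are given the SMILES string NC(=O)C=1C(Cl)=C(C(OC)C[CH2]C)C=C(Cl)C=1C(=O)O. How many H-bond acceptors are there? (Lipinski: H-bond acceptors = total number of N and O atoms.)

5

N atoms: 1; O atoms: 4.
Lipinski HBA = 1 + 4 = 5.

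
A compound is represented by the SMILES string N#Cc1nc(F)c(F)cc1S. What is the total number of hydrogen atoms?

Walk through each heavy atom and fill implicit hydrogens from standard valence (C 4, N 3, O 2, S 2, halogen 1); for lowercase aromatic atoms, an aromatic c carries 1 H when it has two neighbours and 0 H with three, and aromatic n carries 0 H:
  atom 1: N, bond orders sum to 3 (valence 3) → 0 H
  atom 2: C, bond orders sum to 4 (valence 4) → 0 H
  atom 3: aromatic c, 3 neighbours → 0 H
  atom 4: aromatic n, 2 neighbours → 0 H
  atom 5: aromatic c, 3 neighbours → 0 H
  atom 6: F (halogen, monovalent) → 0 H
  atom 7: aromatic c, 3 neighbours → 0 H
  atom 8: F (halogen, monovalent) → 0 H
  atom 9: aromatic c, 2 neighbours → 1 H
  atom 10: aromatic c, 3 neighbours → 0 H
  atom 11: S, bond orders sum to 1 (valence 2) → 1 H
Total hydrogens: 2.

2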